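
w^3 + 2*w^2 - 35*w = w*(w - 5)*(w + 7)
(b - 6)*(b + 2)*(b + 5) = b^3 + b^2 - 32*b - 60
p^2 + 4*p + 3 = (p + 1)*(p + 3)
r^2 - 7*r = r*(r - 7)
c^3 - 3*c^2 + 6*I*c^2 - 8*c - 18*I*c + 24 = (c - 3)*(c + 2*I)*(c + 4*I)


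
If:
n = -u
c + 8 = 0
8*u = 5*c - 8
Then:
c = -8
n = 6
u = -6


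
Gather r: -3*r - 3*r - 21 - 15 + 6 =-6*r - 30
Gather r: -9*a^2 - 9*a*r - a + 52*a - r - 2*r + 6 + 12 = -9*a^2 + 51*a + r*(-9*a - 3) + 18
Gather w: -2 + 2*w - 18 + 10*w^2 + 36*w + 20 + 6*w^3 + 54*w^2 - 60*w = 6*w^3 + 64*w^2 - 22*w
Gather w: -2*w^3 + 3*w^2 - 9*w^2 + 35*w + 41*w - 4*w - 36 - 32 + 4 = -2*w^3 - 6*w^2 + 72*w - 64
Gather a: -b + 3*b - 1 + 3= 2*b + 2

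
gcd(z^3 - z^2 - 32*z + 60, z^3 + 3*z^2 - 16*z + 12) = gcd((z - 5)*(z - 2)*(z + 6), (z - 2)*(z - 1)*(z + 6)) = z^2 + 4*z - 12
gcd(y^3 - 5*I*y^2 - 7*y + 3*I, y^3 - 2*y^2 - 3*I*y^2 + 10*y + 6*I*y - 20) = 1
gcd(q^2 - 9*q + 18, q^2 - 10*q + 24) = q - 6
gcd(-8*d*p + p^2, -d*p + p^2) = p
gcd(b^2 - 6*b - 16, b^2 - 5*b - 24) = b - 8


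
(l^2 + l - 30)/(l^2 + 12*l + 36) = (l - 5)/(l + 6)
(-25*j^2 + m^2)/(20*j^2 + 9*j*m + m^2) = (-5*j + m)/(4*j + m)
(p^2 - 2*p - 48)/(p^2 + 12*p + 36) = (p - 8)/(p + 6)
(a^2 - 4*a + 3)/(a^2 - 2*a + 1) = (a - 3)/(a - 1)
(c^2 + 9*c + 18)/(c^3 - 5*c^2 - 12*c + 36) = (c + 6)/(c^2 - 8*c + 12)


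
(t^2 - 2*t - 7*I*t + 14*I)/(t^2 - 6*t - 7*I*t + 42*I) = (t - 2)/(t - 6)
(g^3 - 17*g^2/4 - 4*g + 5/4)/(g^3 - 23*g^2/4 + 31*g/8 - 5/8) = 2*(g + 1)/(2*g - 1)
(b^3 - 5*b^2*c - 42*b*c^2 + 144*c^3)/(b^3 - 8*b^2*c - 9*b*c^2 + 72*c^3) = (b + 6*c)/(b + 3*c)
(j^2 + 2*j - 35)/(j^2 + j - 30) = (j + 7)/(j + 6)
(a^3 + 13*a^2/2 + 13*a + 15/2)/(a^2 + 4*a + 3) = a + 5/2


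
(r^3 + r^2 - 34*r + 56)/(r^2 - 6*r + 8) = r + 7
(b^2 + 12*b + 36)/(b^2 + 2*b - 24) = (b + 6)/(b - 4)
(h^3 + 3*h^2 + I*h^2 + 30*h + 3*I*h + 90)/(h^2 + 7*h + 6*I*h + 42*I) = (h^2 + h*(3 - 5*I) - 15*I)/(h + 7)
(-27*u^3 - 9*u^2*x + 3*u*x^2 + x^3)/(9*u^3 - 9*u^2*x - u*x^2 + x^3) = (3*u + x)/(-u + x)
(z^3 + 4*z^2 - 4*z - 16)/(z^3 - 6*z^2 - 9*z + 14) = (z^2 + 2*z - 8)/(z^2 - 8*z + 7)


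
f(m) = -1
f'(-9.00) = 0.00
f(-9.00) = -1.00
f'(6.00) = 0.00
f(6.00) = -1.00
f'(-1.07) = 0.00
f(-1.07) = -1.00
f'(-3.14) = 0.00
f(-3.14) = -1.00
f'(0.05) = 0.00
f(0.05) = -1.00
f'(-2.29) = 0.00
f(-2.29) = -1.00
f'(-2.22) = 0.00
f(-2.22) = -1.00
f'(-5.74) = 0.00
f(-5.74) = -1.00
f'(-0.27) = 0.00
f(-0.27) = -1.00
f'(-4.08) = 0.00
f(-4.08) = -1.00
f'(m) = 0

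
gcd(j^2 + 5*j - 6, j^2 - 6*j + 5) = j - 1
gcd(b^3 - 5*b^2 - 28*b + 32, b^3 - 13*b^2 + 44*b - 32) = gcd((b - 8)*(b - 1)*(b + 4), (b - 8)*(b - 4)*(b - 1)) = b^2 - 9*b + 8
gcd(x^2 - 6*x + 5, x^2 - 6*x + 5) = x^2 - 6*x + 5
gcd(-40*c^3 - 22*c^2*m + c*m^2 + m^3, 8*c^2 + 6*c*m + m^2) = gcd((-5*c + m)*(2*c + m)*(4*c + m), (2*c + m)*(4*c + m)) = 8*c^2 + 6*c*m + m^2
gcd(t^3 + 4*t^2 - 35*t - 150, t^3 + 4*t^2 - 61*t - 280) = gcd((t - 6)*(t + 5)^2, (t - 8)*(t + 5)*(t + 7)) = t + 5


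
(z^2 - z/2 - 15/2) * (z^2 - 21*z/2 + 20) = z^4 - 11*z^3 + 71*z^2/4 + 275*z/4 - 150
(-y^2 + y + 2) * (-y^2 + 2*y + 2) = y^4 - 3*y^3 - 2*y^2 + 6*y + 4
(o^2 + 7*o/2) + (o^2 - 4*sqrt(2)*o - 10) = 2*o^2 - 4*sqrt(2)*o + 7*o/2 - 10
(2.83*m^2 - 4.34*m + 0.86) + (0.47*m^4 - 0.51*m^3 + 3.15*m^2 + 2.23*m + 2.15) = 0.47*m^4 - 0.51*m^3 + 5.98*m^2 - 2.11*m + 3.01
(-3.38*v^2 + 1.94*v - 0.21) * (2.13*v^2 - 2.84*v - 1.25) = -7.1994*v^4 + 13.7314*v^3 - 1.7319*v^2 - 1.8286*v + 0.2625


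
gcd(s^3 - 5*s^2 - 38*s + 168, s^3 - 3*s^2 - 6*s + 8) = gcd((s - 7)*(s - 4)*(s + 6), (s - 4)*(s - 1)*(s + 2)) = s - 4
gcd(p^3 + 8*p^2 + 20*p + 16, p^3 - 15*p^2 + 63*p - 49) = 1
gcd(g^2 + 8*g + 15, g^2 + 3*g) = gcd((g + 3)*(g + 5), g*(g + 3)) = g + 3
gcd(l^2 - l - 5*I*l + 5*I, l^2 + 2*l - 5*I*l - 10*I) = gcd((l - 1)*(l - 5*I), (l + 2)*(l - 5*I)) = l - 5*I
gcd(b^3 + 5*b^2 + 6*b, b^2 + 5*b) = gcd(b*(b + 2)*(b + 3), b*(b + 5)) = b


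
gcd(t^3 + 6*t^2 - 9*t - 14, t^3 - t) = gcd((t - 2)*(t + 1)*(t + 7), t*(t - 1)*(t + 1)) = t + 1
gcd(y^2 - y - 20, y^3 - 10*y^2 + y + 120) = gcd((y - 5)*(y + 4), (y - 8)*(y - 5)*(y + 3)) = y - 5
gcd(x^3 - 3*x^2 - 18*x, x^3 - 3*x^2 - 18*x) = x^3 - 3*x^2 - 18*x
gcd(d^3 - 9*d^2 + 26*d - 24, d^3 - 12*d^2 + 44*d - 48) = d^2 - 6*d + 8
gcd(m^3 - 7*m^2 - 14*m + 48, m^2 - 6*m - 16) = m - 8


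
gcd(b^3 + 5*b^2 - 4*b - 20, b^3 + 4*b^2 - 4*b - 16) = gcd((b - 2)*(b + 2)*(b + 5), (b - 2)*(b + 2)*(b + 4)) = b^2 - 4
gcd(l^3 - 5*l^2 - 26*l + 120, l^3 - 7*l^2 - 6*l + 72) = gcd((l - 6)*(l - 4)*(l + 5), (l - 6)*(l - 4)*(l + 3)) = l^2 - 10*l + 24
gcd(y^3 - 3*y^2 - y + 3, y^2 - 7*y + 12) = y - 3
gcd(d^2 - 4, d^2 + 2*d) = d + 2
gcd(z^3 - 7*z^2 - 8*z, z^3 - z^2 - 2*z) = z^2 + z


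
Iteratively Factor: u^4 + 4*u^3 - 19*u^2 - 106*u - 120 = (u + 2)*(u^3 + 2*u^2 - 23*u - 60) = (u + 2)*(u + 3)*(u^2 - u - 20) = (u + 2)*(u + 3)*(u + 4)*(u - 5)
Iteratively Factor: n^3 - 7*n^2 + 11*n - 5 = (n - 1)*(n^2 - 6*n + 5) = (n - 5)*(n - 1)*(n - 1)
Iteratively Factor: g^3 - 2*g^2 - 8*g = (g)*(g^2 - 2*g - 8) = g*(g - 4)*(g + 2)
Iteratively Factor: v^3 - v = (v + 1)*(v^2 - v) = v*(v + 1)*(v - 1)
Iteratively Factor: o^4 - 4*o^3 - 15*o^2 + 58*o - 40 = (o + 4)*(o^3 - 8*o^2 + 17*o - 10) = (o - 2)*(o + 4)*(o^2 - 6*o + 5) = (o - 5)*(o - 2)*(o + 4)*(o - 1)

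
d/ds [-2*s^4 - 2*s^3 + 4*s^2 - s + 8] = -8*s^3 - 6*s^2 + 8*s - 1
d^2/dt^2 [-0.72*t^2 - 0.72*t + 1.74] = -1.44000000000000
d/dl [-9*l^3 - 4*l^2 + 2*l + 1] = -27*l^2 - 8*l + 2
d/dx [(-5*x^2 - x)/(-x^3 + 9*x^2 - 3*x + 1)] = (-5*x^4 - 2*x^3 + 24*x^2 - 10*x - 1)/(x^6 - 18*x^5 + 87*x^4 - 56*x^3 + 27*x^2 - 6*x + 1)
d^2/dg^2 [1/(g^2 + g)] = 2*(-g*(g + 1) + (2*g + 1)^2)/(g^3*(g + 1)^3)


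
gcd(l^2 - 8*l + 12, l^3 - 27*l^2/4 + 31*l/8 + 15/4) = l - 6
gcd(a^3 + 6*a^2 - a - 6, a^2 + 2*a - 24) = a + 6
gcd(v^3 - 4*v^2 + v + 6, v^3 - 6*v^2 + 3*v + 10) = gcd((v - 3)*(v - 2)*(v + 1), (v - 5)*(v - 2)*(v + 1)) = v^2 - v - 2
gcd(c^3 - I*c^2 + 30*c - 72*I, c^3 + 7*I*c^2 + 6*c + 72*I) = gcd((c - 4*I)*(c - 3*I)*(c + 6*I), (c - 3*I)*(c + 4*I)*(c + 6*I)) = c^2 + 3*I*c + 18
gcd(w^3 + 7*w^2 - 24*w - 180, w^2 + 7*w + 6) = w + 6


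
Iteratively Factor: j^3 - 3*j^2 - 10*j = (j + 2)*(j^2 - 5*j) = (j - 5)*(j + 2)*(j)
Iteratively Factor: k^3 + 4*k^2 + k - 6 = (k + 2)*(k^2 + 2*k - 3) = (k - 1)*(k + 2)*(k + 3)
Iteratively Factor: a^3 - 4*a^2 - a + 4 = (a - 4)*(a^2 - 1) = (a - 4)*(a - 1)*(a + 1)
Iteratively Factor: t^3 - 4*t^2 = (t)*(t^2 - 4*t) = t*(t - 4)*(t)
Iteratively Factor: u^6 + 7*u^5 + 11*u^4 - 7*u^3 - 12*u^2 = (u)*(u^5 + 7*u^4 + 11*u^3 - 7*u^2 - 12*u) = u*(u + 1)*(u^4 + 6*u^3 + 5*u^2 - 12*u) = u*(u + 1)*(u + 3)*(u^3 + 3*u^2 - 4*u) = u^2*(u + 1)*(u + 3)*(u^2 + 3*u - 4) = u^2*(u + 1)*(u + 3)*(u + 4)*(u - 1)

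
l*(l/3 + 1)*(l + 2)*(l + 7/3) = l^4/3 + 22*l^3/9 + 53*l^2/9 + 14*l/3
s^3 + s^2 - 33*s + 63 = (s - 3)^2*(s + 7)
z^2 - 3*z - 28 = (z - 7)*(z + 4)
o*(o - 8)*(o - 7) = o^3 - 15*o^2 + 56*o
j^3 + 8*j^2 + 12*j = j*(j + 2)*(j + 6)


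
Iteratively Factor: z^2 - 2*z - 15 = (z - 5)*(z + 3)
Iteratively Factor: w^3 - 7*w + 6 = (w - 2)*(w^2 + 2*w - 3) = (w - 2)*(w - 1)*(w + 3)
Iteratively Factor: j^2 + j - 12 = (j + 4)*(j - 3)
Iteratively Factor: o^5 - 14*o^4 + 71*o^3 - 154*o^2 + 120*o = (o - 3)*(o^4 - 11*o^3 + 38*o^2 - 40*o) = (o - 5)*(o - 3)*(o^3 - 6*o^2 + 8*o) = (o - 5)*(o - 4)*(o - 3)*(o^2 - 2*o) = o*(o - 5)*(o - 4)*(o - 3)*(o - 2)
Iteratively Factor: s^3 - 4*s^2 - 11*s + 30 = (s - 5)*(s^2 + s - 6) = (s - 5)*(s + 3)*(s - 2)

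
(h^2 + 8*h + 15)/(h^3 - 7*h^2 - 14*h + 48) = (h + 5)/(h^2 - 10*h + 16)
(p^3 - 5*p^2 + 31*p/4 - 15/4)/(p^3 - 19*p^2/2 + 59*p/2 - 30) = (2*p^2 - 5*p + 3)/(2*(p^2 - 7*p + 12))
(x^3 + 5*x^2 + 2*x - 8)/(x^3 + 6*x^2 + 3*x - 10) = (x + 4)/(x + 5)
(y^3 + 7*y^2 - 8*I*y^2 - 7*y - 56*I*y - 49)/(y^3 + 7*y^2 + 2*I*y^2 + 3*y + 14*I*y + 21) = (y - 7*I)/(y + 3*I)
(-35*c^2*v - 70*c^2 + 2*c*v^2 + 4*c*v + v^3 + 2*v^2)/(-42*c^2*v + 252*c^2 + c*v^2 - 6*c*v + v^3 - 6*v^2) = (-5*c*v - 10*c + v^2 + 2*v)/(-6*c*v + 36*c + v^2 - 6*v)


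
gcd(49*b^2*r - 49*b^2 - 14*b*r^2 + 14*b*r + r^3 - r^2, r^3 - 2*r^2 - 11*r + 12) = r - 1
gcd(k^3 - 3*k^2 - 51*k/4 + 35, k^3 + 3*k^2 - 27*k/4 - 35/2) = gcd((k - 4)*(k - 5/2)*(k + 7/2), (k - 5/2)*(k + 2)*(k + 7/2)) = k^2 + k - 35/4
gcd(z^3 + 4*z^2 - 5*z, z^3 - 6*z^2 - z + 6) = z - 1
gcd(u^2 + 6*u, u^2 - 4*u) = u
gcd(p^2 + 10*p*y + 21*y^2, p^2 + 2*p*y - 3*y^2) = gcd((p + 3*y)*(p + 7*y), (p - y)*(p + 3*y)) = p + 3*y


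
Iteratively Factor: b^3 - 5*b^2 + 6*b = (b - 3)*(b^2 - 2*b) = (b - 3)*(b - 2)*(b)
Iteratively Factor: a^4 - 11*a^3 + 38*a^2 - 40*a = (a - 2)*(a^3 - 9*a^2 + 20*a) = a*(a - 2)*(a^2 - 9*a + 20) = a*(a - 4)*(a - 2)*(a - 5)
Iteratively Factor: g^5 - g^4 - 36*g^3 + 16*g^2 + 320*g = (g + 4)*(g^4 - 5*g^3 - 16*g^2 + 80*g) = (g + 4)^2*(g^3 - 9*g^2 + 20*g) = (g - 5)*(g + 4)^2*(g^2 - 4*g) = (g - 5)*(g - 4)*(g + 4)^2*(g)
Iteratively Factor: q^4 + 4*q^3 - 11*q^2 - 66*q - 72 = (q + 3)*(q^3 + q^2 - 14*q - 24) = (q - 4)*(q + 3)*(q^2 + 5*q + 6) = (q - 4)*(q + 2)*(q + 3)*(q + 3)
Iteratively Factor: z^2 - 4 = (z + 2)*(z - 2)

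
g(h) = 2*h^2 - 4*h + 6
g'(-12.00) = -52.00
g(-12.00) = 342.00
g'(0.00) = -4.00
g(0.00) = 6.00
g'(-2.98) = -15.92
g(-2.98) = 35.68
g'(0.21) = -3.16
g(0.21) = 5.25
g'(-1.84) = -11.36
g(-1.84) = 20.13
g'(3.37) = 9.48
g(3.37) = 15.23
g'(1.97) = 3.88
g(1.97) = 5.88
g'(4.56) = 14.24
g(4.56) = 29.35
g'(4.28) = 13.12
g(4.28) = 25.52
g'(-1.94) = -11.76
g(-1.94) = 21.29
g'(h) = 4*h - 4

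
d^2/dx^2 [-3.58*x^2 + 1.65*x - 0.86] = -7.16000000000000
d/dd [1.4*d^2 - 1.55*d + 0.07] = 2.8*d - 1.55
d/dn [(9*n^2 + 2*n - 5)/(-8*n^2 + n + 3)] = (25*n^2 - 26*n + 11)/(64*n^4 - 16*n^3 - 47*n^2 + 6*n + 9)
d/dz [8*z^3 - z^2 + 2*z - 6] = 24*z^2 - 2*z + 2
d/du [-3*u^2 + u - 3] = 1 - 6*u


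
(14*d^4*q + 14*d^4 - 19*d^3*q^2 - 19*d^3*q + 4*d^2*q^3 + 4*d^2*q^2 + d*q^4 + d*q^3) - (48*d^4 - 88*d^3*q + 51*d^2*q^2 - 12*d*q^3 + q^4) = 14*d^4*q - 34*d^4 - 19*d^3*q^2 + 69*d^3*q + 4*d^2*q^3 - 47*d^2*q^2 + d*q^4 + 13*d*q^3 - q^4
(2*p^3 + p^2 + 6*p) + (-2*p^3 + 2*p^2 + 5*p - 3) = 3*p^2 + 11*p - 3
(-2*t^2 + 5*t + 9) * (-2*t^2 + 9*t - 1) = 4*t^4 - 28*t^3 + 29*t^2 + 76*t - 9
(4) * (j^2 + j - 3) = 4*j^2 + 4*j - 12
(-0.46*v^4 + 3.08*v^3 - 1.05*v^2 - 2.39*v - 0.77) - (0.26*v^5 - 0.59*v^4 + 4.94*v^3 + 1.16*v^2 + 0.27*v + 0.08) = -0.26*v^5 + 0.13*v^4 - 1.86*v^3 - 2.21*v^2 - 2.66*v - 0.85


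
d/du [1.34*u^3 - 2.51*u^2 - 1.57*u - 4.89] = 4.02*u^2 - 5.02*u - 1.57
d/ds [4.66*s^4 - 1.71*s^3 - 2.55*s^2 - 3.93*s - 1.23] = 18.64*s^3 - 5.13*s^2 - 5.1*s - 3.93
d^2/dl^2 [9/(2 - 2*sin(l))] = 9*(sin(l) + 2)/(2*(sin(l) - 1)^2)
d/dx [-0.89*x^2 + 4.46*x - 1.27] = 4.46 - 1.78*x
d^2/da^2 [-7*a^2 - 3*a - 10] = -14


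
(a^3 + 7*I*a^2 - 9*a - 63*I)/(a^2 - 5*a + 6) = (a^2 + a*(3 + 7*I) + 21*I)/(a - 2)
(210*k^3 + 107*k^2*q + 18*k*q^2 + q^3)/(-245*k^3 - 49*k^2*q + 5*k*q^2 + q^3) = (6*k + q)/(-7*k + q)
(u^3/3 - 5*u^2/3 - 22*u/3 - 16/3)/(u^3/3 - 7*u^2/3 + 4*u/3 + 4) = (u^2 - 6*u - 16)/(u^2 - 8*u + 12)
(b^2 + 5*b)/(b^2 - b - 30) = b/(b - 6)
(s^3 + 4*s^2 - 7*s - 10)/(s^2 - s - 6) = (-s^3 - 4*s^2 + 7*s + 10)/(-s^2 + s + 6)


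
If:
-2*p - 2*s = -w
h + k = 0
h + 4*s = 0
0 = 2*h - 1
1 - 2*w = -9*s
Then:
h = 1/2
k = -1/2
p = 3/32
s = -1/8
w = -1/16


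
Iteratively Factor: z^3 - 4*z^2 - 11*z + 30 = (z - 5)*(z^2 + z - 6) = (z - 5)*(z - 2)*(z + 3)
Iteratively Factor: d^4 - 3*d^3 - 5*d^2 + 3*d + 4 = (d - 4)*(d^3 + d^2 - d - 1) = (d - 4)*(d + 1)*(d^2 - 1) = (d - 4)*(d + 1)^2*(d - 1)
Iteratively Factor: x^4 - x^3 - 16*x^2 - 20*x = (x)*(x^3 - x^2 - 16*x - 20) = x*(x + 2)*(x^2 - 3*x - 10) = x*(x + 2)^2*(x - 5)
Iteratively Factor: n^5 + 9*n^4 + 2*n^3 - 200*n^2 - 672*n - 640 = (n + 4)*(n^4 + 5*n^3 - 18*n^2 - 128*n - 160) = (n + 4)^2*(n^3 + n^2 - 22*n - 40) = (n - 5)*(n + 4)^2*(n^2 + 6*n + 8) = (n - 5)*(n + 2)*(n + 4)^2*(n + 4)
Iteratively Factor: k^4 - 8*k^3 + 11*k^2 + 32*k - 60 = (k - 3)*(k^3 - 5*k^2 - 4*k + 20) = (k - 3)*(k + 2)*(k^2 - 7*k + 10) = (k - 3)*(k - 2)*(k + 2)*(k - 5)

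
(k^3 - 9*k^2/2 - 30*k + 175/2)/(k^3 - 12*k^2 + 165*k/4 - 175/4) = 2*(k + 5)/(2*k - 5)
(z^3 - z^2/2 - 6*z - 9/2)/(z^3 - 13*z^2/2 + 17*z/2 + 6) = (2*z^2 + 5*z + 3)/(2*z^2 - 7*z - 4)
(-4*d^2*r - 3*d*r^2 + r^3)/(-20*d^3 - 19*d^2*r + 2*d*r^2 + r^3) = r/(5*d + r)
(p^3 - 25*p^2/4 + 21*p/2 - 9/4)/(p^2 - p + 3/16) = 4*(p^2 - 6*p + 9)/(4*p - 3)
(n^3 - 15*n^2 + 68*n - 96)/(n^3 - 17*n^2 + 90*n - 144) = (n - 4)/(n - 6)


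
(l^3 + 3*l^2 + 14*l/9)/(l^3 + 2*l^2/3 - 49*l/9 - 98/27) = 3*l/(3*l - 7)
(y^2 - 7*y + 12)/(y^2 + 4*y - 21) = (y - 4)/(y + 7)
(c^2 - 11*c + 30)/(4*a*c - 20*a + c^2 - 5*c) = (c - 6)/(4*a + c)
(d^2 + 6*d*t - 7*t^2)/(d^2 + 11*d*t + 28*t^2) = (d - t)/(d + 4*t)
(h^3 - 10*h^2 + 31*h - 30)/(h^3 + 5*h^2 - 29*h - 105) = (h^2 - 5*h + 6)/(h^2 + 10*h + 21)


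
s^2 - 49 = (s - 7)*(s + 7)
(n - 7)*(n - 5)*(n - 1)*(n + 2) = n^4 - 11*n^3 + 21*n^2 + 59*n - 70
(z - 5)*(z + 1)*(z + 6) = z^3 + 2*z^2 - 29*z - 30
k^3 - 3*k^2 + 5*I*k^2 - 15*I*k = k*(k - 3)*(k + 5*I)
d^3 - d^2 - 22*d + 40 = (d - 4)*(d - 2)*(d + 5)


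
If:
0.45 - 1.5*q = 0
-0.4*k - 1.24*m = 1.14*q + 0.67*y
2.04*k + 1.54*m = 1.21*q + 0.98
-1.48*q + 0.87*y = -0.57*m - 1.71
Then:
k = 0.10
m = 0.74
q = 0.30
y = -1.94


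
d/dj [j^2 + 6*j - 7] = 2*j + 6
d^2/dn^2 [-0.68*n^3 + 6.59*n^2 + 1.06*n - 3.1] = 13.18 - 4.08*n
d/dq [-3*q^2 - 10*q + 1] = -6*q - 10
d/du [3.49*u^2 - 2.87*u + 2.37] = 6.98*u - 2.87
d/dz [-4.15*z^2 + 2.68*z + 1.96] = 2.68 - 8.3*z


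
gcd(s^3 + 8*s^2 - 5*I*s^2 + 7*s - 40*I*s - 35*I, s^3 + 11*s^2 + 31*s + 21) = s^2 + 8*s + 7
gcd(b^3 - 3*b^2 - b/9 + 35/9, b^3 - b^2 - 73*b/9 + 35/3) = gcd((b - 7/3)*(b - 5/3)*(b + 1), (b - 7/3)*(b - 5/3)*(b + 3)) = b^2 - 4*b + 35/9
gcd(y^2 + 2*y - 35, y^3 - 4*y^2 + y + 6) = 1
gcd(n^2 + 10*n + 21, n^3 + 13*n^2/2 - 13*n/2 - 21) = n + 7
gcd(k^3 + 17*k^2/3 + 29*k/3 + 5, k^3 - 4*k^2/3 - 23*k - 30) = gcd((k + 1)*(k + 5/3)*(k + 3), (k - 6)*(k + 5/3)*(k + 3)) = k^2 + 14*k/3 + 5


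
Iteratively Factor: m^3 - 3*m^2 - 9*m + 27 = (m + 3)*(m^2 - 6*m + 9) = (m - 3)*(m + 3)*(m - 3)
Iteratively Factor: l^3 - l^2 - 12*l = (l)*(l^2 - l - 12) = l*(l + 3)*(l - 4)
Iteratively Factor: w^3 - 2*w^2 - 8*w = (w + 2)*(w^2 - 4*w) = w*(w + 2)*(w - 4)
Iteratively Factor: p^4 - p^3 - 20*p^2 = (p)*(p^3 - p^2 - 20*p) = p*(p - 5)*(p^2 + 4*p) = p*(p - 5)*(p + 4)*(p)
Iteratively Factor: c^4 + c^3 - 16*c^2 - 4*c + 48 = (c + 2)*(c^3 - c^2 - 14*c + 24) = (c - 2)*(c + 2)*(c^2 + c - 12) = (c - 3)*(c - 2)*(c + 2)*(c + 4)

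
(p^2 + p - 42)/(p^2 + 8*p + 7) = (p - 6)/(p + 1)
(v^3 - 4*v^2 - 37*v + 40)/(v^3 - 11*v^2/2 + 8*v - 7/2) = 2*(v^2 - 3*v - 40)/(2*v^2 - 9*v + 7)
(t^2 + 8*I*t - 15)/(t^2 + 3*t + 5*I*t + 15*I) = (t + 3*I)/(t + 3)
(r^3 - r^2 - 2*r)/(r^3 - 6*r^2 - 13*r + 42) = r*(r + 1)/(r^2 - 4*r - 21)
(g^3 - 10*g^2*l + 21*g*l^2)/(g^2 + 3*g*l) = (g^2 - 10*g*l + 21*l^2)/(g + 3*l)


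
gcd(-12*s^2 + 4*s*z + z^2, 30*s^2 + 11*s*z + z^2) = 6*s + z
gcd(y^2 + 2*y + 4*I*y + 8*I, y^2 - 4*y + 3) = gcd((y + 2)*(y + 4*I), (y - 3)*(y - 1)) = 1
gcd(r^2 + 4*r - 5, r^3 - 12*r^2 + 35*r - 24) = r - 1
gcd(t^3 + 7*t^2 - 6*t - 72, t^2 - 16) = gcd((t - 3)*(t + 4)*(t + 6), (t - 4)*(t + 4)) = t + 4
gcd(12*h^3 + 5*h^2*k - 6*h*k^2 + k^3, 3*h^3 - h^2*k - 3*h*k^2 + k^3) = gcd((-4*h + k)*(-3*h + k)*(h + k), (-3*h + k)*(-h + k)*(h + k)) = 3*h^2 + 2*h*k - k^2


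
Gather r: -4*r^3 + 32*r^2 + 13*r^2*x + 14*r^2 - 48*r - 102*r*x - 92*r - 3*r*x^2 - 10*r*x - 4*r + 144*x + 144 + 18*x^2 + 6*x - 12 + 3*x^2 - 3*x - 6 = -4*r^3 + r^2*(13*x + 46) + r*(-3*x^2 - 112*x - 144) + 21*x^2 + 147*x + 126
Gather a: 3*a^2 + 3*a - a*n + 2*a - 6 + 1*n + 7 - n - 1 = 3*a^2 + a*(5 - n)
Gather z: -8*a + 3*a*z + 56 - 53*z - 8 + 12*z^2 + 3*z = -8*a + 12*z^2 + z*(3*a - 50) + 48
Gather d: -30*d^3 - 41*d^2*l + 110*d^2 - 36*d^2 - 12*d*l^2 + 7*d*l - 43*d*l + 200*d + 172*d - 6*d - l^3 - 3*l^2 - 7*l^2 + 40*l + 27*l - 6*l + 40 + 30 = -30*d^3 + d^2*(74 - 41*l) + d*(-12*l^2 - 36*l + 366) - l^3 - 10*l^2 + 61*l + 70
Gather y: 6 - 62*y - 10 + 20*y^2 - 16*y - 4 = 20*y^2 - 78*y - 8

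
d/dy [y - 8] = 1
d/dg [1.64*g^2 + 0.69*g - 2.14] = 3.28*g + 0.69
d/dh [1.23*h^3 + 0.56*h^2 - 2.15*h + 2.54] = 3.69*h^2 + 1.12*h - 2.15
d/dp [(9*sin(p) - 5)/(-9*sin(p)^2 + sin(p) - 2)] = (81*sin(p)^2 - 90*sin(p) - 13)*cos(p)/(9*sin(p)^2 - sin(p) + 2)^2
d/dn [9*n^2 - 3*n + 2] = 18*n - 3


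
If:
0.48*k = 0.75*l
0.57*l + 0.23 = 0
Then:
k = -0.63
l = -0.40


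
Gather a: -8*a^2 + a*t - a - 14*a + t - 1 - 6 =-8*a^2 + a*(t - 15) + t - 7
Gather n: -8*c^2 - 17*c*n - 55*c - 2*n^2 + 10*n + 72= -8*c^2 - 55*c - 2*n^2 + n*(10 - 17*c) + 72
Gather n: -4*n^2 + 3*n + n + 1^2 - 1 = -4*n^2 + 4*n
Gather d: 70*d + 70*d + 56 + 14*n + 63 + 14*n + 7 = 140*d + 28*n + 126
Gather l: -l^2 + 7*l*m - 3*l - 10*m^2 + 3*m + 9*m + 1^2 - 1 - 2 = -l^2 + l*(7*m - 3) - 10*m^2 + 12*m - 2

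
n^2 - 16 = (n - 4)*(n + 4)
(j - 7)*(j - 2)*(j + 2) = j^3 - 7*j^2 - 4*j + 28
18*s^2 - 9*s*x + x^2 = (-6*s + x)*(-3*s + x)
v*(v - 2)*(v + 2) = v^3 - 4*v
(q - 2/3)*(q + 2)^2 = q^3 + 10*q^2/3 + 4*q/3 - 8/3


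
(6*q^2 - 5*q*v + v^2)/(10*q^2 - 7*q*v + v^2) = (3*q - v)/(5*q - v)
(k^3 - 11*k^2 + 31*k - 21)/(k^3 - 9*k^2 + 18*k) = (k^2 - 8*k + 7)/(k*(k - 6))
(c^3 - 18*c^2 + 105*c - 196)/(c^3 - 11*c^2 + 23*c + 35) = (c^2 - 11*c + 28)/(c^2 - 4*c - 5)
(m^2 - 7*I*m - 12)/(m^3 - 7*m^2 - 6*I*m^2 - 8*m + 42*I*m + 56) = (m - 3*I)/(m^2 - m*(7 + 2*I) + 14*I)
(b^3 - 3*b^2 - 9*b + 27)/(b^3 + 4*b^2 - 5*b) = (b^3 - 3*b^2 - 9*b + 27)/(b*(b^2 + 4*b - 5))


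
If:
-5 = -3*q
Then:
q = 5/3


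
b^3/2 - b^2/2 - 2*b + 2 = (b/2 + 1)*(b - 2)*(b - 1)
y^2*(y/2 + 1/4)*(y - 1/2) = y^4/2 - y^2/8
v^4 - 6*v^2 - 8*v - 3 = (v - 3)*(v + 1)^3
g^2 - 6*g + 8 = (g - 4)*(g - 2)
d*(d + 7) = d^2 + 7*d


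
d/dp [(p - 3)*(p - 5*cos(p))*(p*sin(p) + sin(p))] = (p - 3)*(p + 1)*(5*sin(p) + 1)*sin(p) + (p - 3)*(p - 5*cos(p))*(p*cos(p) + sqrt(2)*sin(p + pi/4)) + (p + 1)*(p - 5*cos(p))*sin(p)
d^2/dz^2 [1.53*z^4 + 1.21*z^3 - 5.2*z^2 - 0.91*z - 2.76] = 18.36*z^2 + 7.26*z - 10.4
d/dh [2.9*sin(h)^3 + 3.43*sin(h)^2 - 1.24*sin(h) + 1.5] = (8.7*sin(h)^2 + 6.86*sin(h) - 1.24)*cos(h)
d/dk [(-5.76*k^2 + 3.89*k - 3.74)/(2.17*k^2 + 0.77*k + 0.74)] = (-12.8765*k^2 + 7.7068*k + 5.7584)/(4.7089*k^4 + 3.3418*k^3 + 3.8045*k^2 + 1.1396*k + 0.5476)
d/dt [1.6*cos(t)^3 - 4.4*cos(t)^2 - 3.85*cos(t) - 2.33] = (-4.8*cos(t)^2 + 8.8*cos(t) + 3.85)*sin(t)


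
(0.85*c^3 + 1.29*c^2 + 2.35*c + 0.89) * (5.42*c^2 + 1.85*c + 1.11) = 4.607*c^5 + 8.5643*c^4 + 16.067*c^3 + 10.6032*c^2 + 4.255*c + 0.9879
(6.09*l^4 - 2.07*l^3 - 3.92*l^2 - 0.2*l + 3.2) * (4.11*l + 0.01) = 25.0299*l^5 - 8.4468*l^4 - 16.1319*l^3 - 0.8612*l^2 + 13.15*l + 0.032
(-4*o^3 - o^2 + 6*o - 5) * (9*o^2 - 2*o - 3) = -36*o^5 - o^4 + 68*o^3 - 54*o^2 - 8*o + 15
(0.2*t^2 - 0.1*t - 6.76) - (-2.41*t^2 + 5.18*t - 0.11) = 2.61*t^2 - 5.28*t - 6.65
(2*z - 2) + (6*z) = 8*z - 2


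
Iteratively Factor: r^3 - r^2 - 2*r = (r)*(r^2 - r - 2) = r*(r + 1)*(r - 2)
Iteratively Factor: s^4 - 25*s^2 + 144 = (s + 4)*(s^3 - 4*s^2 - 9*s + 36) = (s - 3)*(s + 4)*(s^2 - s - 12) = (s - 4)*(s - 3)*(s + 4)*(s + 3)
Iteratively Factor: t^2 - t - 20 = (t + 4)*(t - 5)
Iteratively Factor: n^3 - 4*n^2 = (n)*(n^2 - 4*n) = n*(n - 4)*(n)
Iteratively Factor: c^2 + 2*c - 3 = (c - 1)*(c + 3)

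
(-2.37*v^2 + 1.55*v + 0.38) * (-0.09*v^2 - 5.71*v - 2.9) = 0.2133*v^4 + 13.3932*v^3 - 2.0117*v^2 - 6.6648*v - 1.102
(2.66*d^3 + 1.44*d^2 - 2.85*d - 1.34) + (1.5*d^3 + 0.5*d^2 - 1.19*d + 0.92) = 4.16*d^3 + 1.94*d^2 - 4.04*d - 0.42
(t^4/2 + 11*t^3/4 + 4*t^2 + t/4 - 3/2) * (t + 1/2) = t^5/2 + 3*t^4 + 43*t^3/8 + 9*t^2/4 - 11*t/8 - 3/4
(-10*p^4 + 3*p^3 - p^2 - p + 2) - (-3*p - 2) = -10*p^4 + 3*p^3 - p^2 + 2*p + 4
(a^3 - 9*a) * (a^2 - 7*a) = a^5 - 7*a^4 - 9*a^3 + 63*a^2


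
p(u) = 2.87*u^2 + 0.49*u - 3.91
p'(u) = 5.74*u + 0.49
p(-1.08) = -1.09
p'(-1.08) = -5.71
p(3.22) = 27.43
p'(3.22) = 18.97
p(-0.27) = -3.83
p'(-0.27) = -1.06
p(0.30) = -3.50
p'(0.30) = 2.21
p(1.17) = 0.59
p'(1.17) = 7.21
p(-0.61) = -3.14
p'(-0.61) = -3.01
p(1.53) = 3.56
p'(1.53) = 9.27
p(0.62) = -2.50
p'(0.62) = 4.05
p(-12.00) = 403.49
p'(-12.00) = -68.39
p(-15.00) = 634.49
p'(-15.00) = -85.61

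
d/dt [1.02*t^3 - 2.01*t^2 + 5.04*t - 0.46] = 3.06*t^2 - 4.02*t + 5.04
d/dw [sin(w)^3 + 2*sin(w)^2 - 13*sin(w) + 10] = (3*sin(w)^2 + 4*sin(w) - 13)*cos(w)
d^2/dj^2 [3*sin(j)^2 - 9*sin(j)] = 9*sin(j) + 6*cos(2*j)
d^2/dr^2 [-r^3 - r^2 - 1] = -6*r - 2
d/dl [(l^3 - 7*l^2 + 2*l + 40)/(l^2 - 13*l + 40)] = (l^2 - 16*l + 24)/(l^2 - 16*l + 64)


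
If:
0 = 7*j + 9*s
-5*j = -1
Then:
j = 1/5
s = -7/45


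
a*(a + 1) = a^2 + a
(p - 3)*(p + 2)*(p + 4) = p^3 + 3*p^2 - 10*p - 24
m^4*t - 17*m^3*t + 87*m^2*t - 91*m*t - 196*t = (m - 7)^2*(m - 4)*(m*t + t)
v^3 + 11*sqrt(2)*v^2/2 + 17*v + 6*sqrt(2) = (v + sqrt(2)/2)*(v + 2*sqrt(2))*(v + 3*sqrt(2))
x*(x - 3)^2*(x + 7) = x^4 + x^3 - 33*x^2 + 63*x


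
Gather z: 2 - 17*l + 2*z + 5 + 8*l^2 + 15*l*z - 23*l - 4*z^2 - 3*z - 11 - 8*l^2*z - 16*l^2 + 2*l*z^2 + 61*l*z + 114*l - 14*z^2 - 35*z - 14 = -8*l^2 + 74*l + z^2*(2*l - 18) + z*(-8*l^2 + 76*l - 36) - 18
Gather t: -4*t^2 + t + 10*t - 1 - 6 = -4*t^2 + 11*t - 7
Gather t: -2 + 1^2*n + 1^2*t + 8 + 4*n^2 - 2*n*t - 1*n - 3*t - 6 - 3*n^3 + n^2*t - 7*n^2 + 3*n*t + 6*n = -3*n^3 - 3*n^2 + 6*n + t*(n^2 + n - 2)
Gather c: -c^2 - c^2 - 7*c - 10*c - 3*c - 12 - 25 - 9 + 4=-2*c^2 - 20*c - 42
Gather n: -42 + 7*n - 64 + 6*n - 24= 13*n - 130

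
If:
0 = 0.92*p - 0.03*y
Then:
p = 0.0326086956521739*y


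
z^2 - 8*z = z*(z - 8)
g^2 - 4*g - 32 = (g - 8)*(g + 4)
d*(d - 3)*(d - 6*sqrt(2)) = d^3 - 6*sqrt(2)*d^2 - 3*d^2 + 18*sqrt(2)*d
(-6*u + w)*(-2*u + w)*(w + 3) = 12*u^2*w + 36*u^2 - 8*u*w^2 - 24*u*w + w^3 + 3*w^2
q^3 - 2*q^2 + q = q*(q - 1)^2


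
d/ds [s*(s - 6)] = 2*s - 6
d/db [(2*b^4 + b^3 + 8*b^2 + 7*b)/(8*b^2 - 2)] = (16*b^5 + 4*b^4 - 8*b^3 - 31*b^2 - 16*b - 7)/(2*(16*b^4 - 8*b^2 + 1))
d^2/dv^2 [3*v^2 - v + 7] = 6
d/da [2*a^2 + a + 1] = 4*a + 1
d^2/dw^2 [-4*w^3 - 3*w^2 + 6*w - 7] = -24*w - 6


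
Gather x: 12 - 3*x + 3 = 15 - 3*x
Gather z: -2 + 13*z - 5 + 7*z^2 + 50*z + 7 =7*z^2 + 63*z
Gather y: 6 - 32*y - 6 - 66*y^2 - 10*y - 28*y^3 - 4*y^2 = -28*y^3 - 70*y^2 - 42*y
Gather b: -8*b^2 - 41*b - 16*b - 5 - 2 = -8*b^2 - 57*b - 7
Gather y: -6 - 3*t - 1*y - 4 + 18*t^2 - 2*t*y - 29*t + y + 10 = 18*t^2 - 2*t*y - 32*t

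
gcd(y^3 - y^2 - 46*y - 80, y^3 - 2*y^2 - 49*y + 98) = 1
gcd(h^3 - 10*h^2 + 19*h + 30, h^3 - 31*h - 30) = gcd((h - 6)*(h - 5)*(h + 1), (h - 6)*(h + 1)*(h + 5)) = h^2 - 5*h - 6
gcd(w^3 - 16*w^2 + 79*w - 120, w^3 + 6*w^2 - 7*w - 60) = w - 3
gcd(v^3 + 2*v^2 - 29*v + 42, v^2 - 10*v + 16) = v - 2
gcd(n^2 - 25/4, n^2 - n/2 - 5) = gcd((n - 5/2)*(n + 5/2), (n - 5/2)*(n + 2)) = n - 5/2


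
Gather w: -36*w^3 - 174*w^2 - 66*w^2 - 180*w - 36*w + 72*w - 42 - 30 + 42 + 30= -36*w^3 - 240*w^2 - 144*w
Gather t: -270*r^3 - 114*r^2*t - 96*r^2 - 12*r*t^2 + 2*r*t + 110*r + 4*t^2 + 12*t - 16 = -270*r^3 - 96*r^2 + 110*r + t^2*(4 - 12*r) + t*(-114*r^2 + 2*r + 12) - 16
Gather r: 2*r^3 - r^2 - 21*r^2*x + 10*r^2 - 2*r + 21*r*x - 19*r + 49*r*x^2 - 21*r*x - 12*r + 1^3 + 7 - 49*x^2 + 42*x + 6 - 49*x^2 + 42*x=2*r^3 + r^2*(9 - 21*x) + r*(49*x^2 - 33) - 98*x^2 + 84*x + 14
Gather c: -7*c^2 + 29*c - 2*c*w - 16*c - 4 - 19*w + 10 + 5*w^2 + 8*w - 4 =-7*c^2 + c*(13 - 2*w) + 5*w^2 - 11*w + 2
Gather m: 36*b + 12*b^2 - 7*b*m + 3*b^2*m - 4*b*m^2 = 12*b^2 - 4*b*m^2 + 36*b + m*(3*b^2 - 7*b)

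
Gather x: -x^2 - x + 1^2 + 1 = -x^2 - x + 2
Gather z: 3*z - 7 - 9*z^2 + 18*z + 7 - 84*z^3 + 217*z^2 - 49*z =-84*z^3 + 208*z^2 - 28*z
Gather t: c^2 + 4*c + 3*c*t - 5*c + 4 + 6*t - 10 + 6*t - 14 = c^2 - c + t*(3*c + 12) - 20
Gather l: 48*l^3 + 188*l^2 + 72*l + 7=48*l^3 + 188*l^2 + 72*l + 7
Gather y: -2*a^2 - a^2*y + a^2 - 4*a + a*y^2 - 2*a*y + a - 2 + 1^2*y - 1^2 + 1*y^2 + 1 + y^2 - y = -a^2 - 3*a + y^2*(a + 2) + y*(-a^2 - 2*a) - 2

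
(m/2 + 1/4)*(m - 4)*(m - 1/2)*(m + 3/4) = m^4/2 - 13*m^3/8 - 13*m^2/8 + 13*m/32 + 3/8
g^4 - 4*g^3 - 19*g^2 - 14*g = g*(g - 7)*(g + 1)*(g + 2)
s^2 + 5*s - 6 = (s - 1)*(s + 6)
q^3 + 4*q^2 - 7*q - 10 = (q - 2)*(q + 1)*(q + 5)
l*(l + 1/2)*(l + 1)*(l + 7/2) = l^4 + 5*l^3 + 23*l^2/4 + 7*l/4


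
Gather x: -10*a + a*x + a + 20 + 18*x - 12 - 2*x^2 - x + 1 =-9*a - 2*x^2 + x*(a + 17) + 9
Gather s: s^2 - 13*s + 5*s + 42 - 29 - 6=s^2 - 8*s + 7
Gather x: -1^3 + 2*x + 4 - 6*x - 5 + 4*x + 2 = 0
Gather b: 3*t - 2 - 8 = 3*t - 10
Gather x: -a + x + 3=-a + x + 3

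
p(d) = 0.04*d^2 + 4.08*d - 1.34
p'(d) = 0.08*d + 4.08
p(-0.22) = -2.24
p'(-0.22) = 4.06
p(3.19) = 12.08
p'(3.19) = 4.34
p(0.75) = 1.74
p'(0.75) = 4.14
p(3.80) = 14.74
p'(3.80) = 4.38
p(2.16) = 7.66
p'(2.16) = 4.25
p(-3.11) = -13.64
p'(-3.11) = 3.83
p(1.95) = 6.77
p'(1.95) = 4.24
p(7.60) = 31.98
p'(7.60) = 4.69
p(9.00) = 38.62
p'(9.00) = 4.80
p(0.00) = -1.34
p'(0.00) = 4.08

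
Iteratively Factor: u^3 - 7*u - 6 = (u + 1)*(u^2 - u - 6) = (u - 3)*(u + 1)*(u + 2)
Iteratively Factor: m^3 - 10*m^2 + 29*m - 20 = (m - 1)*(m^2 - 9*m + 20) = (m - 4)*(m - 1)*(m - 5)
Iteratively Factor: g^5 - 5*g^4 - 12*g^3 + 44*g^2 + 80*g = (g)*(g^4 - 5*g^3 - 12*g^2 + 44*g + 80) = g*(g - 5)*(g^3 - 12*g - 16) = g*(g - 5)*(g + 2)*(g^2 - 2*g - 8) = g*(g - 5)*(g - 4)*(g + 2)*(g + 2)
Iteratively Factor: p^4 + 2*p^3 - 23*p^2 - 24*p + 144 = (p - 3)*(p^3 + 5*p^2 - 8*p - 48) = (p - 3)*(p + 4)*(p^2 + p - 12) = (p - 3)^2*(p + 4)*(p + 4)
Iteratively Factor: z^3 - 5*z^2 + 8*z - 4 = (z - 2)*(z^2 - 3*z + 2) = (z - 2)^2*(z - 1)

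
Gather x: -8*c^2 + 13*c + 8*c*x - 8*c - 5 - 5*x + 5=-8*c^2 + 5*c + x*(8*c - 5)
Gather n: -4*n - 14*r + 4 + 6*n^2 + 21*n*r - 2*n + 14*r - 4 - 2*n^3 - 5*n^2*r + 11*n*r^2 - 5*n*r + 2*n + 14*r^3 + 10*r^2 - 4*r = -2*n^3 + n^2*(6 - 5*r) + n*(11*r^2 + 16*r - 4) + 14*r^3 + 10*r^2 - 4*r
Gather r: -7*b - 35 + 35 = -7*b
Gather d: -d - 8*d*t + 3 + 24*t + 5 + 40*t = d*(-8*t - 1) + 64*t + 8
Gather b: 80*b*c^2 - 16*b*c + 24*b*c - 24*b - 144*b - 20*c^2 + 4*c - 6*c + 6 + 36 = b*(80*c^2 + 8*c - 168) - 20*c^2 - 2*c + 42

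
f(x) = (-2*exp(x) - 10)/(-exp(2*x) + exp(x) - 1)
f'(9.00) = 0.00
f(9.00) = 0.00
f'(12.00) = 0.00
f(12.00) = 0.00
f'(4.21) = -0.04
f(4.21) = 0.03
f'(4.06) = -0.04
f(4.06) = 0.04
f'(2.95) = -0.17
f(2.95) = 0.14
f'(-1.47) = 2.48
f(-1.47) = 12.71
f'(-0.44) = -1.85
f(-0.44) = 14.65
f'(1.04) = -4.50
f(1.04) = 2.54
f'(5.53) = -0.01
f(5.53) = 0.01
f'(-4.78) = 0.10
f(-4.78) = 10.10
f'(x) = (-2*exp(x) - 10)*(2*exp(2*x) - exp(x))/(-exp(2*x) + exp(x) - 1)^2 - 2*exp(x)/(-exp(2*x) + exp(x) - 1) = 2*(-(exp(x) + 5)*(2*exp(x) - 1) + exp(2*x) - exp(x) + 1)*exp(x)/(exp(2*x) - exp(x) + 1)^2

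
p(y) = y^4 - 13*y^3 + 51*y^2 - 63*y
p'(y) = 4*y^3 - 39*y^2 + 102*y - 63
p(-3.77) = 1860.95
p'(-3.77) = -1216.17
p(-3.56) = 1617.79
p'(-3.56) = -1100.86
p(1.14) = -23.11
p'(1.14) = 8.52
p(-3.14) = 1200.34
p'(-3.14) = -891.64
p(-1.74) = 341.68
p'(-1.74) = -379.63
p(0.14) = -7.86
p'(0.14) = -49.47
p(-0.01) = 0.64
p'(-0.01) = -64.02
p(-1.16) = 163.81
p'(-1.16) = -240.04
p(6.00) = -54.00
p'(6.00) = 9.00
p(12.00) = 4860.00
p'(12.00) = 2457.00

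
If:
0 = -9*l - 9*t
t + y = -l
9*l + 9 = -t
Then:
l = -9/8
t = 9/8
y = 0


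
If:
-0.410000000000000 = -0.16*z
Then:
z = 2.56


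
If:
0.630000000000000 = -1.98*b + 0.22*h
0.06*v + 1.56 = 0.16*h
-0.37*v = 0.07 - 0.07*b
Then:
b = 0.76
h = 9.73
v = -0.04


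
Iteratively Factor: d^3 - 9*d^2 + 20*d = (d - 5)*(d^2 - 4*d) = d*(d - 5)*(d - 4)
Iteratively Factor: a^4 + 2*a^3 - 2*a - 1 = (a + 1)*(a^3 + a^2 - a - 1) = (a - 1)*(a + 1)*(a^2 + 2*a + 1) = (a - 1)*(a + 1)^2*(a + 1)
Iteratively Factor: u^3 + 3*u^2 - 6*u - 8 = (u + 1)*(u^2 + 2*u - 8) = (u - 2)*(u + 1)*(u + 4)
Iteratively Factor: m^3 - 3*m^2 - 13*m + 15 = (m - 5)*(m^2 + 2*m - 3) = (m - 5)*(m + 3)*(m - 1)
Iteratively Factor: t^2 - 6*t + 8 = (t - 4)*(t - 2)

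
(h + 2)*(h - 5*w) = h^2 - 5*h*w + 2*h - 10*w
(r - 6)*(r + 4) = r^2 - 2*r - 24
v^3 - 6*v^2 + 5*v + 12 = (v - 4)*(v - 3)*(v + 1)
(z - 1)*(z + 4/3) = z^2 + z/3 - 4/3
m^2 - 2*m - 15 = (m - 5)*(m + 3)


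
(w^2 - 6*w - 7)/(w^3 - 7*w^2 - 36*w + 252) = (w + 1)/(w^2 - 36)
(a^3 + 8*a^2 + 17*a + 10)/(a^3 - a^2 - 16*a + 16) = (a^3 + 8*a^2 + 17*a + 10)/(a^3 - a^2 - 16*a + 16)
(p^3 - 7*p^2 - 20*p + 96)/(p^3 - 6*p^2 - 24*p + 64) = (p - 3)/(p - 2)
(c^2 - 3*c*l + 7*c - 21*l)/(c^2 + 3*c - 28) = (c - 3*l)/(c - 4)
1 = 1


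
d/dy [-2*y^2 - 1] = -4*y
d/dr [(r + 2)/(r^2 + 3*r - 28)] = (r^2 + 3*r - (r + 2)*(2*r + 3) - 28)/(r^2 + 3*r - 28)^2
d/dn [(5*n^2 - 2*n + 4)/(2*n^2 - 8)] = (n^2 - 24*n + 4)/(n^4 - 8*n^2 + 16)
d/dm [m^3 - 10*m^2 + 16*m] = 3*m^2 - 20*m + 16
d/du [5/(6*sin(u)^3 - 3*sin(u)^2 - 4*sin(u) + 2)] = 10*(-9*sin(u)^2 + 3*sin(u) + 2)*cos(u)/((2*sin(u) - 1)^2*(3*sin(u)^2 - 2)^2)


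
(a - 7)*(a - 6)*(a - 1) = a^3 - 14*a^2 + 55*a - 42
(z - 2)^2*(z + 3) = z^3 - z^2 - 8*z + 12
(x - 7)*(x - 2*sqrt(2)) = x^2 - 7*x - 2*sqrt(2)*x + 14*sqrt(2)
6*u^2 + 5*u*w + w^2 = (2*u + w)*(3*u + w)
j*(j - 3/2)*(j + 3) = j^3 + 3*j^2/2 - 9*j/2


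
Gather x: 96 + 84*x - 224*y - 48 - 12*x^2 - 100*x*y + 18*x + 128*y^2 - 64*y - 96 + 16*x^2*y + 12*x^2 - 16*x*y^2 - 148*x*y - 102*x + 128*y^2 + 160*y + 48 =16*x^2*y + x*(-16*y^2 - 248*y) + 256*y^2 - 128*y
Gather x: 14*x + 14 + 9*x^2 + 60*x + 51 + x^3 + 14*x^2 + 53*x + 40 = x^3 + 23*x^2 + 127*x + 105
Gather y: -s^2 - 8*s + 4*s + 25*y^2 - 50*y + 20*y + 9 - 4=-s^2 - 4*s + 25*y^2 - 30*y + 5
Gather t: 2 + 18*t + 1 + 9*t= 27*t + 3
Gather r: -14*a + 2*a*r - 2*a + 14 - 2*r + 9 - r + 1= -16*a + r*(2*a - 3) + 24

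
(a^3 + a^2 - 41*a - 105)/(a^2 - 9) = (a^2 - 2*a - 35)/(a - 3)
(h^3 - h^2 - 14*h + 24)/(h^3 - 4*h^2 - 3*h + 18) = (h^2 + 2*h - 8)/(h^2 - h - 6)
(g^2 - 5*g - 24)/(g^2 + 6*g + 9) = (g - 8)/(g + 3)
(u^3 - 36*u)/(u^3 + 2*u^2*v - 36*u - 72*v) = u/(u + 2*v)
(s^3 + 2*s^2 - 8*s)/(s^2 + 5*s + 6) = s*(s^2 + 2*s - 8)/(s^2 + 5*s + 6)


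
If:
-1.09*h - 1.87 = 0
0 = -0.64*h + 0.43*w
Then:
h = -1.72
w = -2.55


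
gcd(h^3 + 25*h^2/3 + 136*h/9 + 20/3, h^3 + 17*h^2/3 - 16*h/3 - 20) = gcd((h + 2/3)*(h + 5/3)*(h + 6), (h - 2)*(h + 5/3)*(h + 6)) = h^2 + 23*h/3 + 10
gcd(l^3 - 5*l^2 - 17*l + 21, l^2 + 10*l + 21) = l + 3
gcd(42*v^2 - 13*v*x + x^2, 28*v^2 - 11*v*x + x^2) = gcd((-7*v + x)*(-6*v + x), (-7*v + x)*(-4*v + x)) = -7*v + x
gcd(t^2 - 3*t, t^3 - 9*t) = t^2 - 3*t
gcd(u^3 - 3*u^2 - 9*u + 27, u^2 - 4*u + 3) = u - 3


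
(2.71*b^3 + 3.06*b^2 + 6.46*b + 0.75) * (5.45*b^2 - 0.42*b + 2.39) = 14.7695*b^5 + 15.5388*b^4 + 40.3987*b^3 + 8.6877*b^2 + 15.1244*b + 1.7925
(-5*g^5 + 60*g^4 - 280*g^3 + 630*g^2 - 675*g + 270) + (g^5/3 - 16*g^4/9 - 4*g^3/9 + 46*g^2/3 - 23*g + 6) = -14*g^5/3 + 524*g^4/9 - 2524*g^3/9 + 1936*g^2/3 - 698*g + 276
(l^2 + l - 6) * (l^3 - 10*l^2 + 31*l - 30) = l^5 - 9*l^4 + 15*l^3 + 61*l^2 - 216*l + 180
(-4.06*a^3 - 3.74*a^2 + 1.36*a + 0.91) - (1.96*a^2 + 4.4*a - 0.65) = -4.06*a^3 - 5.7*a^2 - 3.04*a + 1.56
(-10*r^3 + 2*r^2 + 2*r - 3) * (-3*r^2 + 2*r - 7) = 30*r^5 - 26*r^4 + 68*r^3 - r^2 - 20*r + 21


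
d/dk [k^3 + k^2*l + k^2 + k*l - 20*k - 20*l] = 3*k^2 + 2*k*l + 2*k + l - 20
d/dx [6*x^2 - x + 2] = 12*x - 1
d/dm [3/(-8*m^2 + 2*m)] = 3*(8*m - 1)/(2*m^2*(4*m - 1)^2)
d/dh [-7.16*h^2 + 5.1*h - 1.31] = 5.1 - 14.32*h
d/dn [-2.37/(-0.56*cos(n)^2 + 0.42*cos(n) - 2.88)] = (2.6544*cos(n) - 0.9954)*sin(n)/(0.56*cos(n)^2 - 0.42*cos(n) + 2.88)^2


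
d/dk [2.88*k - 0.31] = 2.88000000000000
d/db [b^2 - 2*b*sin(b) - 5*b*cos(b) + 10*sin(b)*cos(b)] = 5*b*sin(b) - 2*b*cos(b) + 2*b - 2*sin(b) - 5*cos(b) + 10*cos(2*b)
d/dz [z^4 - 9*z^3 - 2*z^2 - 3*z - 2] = 4*z^3 - 27*z^2 - 4*z - 3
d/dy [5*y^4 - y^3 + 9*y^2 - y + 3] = 20*y^3 - 3*y^2 + 18*y - 1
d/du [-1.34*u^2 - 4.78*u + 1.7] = -2.68*u - 4.78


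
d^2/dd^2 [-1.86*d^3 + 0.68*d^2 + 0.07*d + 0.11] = 1.36 - 11.16*d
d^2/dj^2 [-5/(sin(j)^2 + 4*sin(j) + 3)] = 10*(2*sin(j)^3 + 4*sin(j)^2 - 5*sin(j) - 13)/((sin(j) + 1)^2*(sin(j) + 3)^3)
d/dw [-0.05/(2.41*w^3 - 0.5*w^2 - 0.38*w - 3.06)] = (0.3615*w^2 - 0.05*w - 0.019)/(-2.41*w^3 + 0.5*w^2 + 0.38*w + 3.06)^2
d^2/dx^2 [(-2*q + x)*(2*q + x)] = 2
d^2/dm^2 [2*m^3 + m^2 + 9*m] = 12*m + 2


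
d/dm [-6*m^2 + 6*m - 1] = 6 - 12*m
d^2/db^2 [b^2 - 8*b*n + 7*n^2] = 2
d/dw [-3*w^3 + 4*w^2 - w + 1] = -9*w^2 + 8*w - 1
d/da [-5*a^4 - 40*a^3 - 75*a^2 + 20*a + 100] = -20*a^3 - 120*a^2 - 150*a + 20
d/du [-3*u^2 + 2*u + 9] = 2 - 6*u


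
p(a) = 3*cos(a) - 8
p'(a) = -3*sin(a)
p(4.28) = -9.26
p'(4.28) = 2.72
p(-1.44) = -7.61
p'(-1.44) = 2.97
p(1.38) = -7.43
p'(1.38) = -2.95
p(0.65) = -5.61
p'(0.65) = -1.82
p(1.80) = -8.68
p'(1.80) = -2.92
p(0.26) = -5.10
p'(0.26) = -0.77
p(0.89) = -6.11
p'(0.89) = -2.33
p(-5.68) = -5.53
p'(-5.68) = -1.70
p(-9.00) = -10.73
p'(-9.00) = 1.24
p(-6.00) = -5.12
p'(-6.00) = -0.84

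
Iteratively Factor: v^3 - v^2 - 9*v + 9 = (v - 3)*(v^2 + 2*v - 3) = (v - 3)*(v - 1)*(v + 3)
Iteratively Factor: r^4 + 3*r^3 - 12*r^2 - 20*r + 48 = (r - 2)*(r^3 + 5*r^2 - 2*r - 24) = (r - 2)^2*(r^2 + 7*r + 12) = (r - 2)^2*(r + 3)*(r + 4)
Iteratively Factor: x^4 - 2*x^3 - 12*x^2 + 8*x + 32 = (x - 4)*(x^3 + 2*x^2 - 4*x - 8) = (x - 4)*(x + 2)*(x^2 - 4) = (x - 4)*(x + 2)^2*(x - 2)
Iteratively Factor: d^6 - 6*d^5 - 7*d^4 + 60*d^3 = (d - 5)*(d^5 - d^4 - 12*d^3) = d*(d - 5)*(d^4 - d^3 - 12*d^2) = d*(d - 5)*(d + 3)*(d^3 - 4*d^2) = d*(d - 5)*(d - 4)*(d + 3)*(d^2) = d^2*(d - 5)*(d - 4)*(d + 3)*(d)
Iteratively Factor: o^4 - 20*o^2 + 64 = (o + 2)*(o^3 - 2*o^2 - 16*o + 32) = (o + 2)*(o + 4)*(o^2 - 6*o + 8) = (o - 2)*(o + 2)*(o + 4)*(o - 4)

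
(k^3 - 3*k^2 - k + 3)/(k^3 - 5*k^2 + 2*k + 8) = (k^2 - 4*k + 3)/(k^2 - 6*k + 8)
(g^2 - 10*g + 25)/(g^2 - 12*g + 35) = (g - 5)/(g - 7)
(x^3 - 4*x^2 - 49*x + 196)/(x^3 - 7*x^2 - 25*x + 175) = (x^2 + 3*x - 28)/(x^2 - 25)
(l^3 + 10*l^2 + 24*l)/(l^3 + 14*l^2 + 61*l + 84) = l*(l + 6)/(l^2 + 10*l + 21)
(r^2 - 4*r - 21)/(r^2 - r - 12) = (r - 7)/(r - 4)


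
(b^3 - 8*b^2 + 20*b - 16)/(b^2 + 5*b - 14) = (b^2 - 6*b + 8)/(b + 7)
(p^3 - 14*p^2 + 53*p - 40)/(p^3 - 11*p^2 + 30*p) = (p^2 - 9*p + 8)/(p*(p - 6))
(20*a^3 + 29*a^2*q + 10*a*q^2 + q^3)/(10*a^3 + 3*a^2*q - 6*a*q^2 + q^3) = (20*a^2 + 9*a*q + q^2)/(10*a^2 - 7*a*q + q^2)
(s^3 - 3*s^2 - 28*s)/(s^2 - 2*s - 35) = s*(s + 4)/(s + 5)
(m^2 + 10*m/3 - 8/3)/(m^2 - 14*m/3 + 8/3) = (m + 4)/(m - 4)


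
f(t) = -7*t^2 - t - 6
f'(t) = -14*t - 1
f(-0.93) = -11.12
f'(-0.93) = 12.02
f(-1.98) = -31.46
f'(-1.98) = 26.72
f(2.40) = -48.72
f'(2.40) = -34.60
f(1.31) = -19.32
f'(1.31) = -19.34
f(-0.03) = -5.98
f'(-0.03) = -0.58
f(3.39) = -89.83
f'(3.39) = -48.46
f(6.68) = -325.04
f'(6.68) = -94.52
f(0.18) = -6.41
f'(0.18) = -3.52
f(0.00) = -6.00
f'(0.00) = -1.00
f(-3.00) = -66.00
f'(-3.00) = 41.00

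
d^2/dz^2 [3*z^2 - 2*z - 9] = 6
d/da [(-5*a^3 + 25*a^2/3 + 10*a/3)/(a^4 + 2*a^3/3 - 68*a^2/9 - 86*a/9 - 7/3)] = 45*(a^4 - 4*a^3 + 7*a^2 + 14*a - 14)/(9*a^6 + 6*a^5 - 137*a^4 - 172*a^3 + 487*a^2 + 966*a + 441)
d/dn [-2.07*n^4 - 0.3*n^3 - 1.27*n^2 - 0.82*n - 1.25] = -8.28*n^3 - 0.9*n^2 - 2.54*n - 0.82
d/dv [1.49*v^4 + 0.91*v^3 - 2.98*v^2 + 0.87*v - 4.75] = 5.96*v^3 + 2.73*v^2 - 5.96*v + 0.87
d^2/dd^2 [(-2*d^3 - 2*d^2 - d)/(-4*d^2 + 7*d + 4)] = 4*(101*d^3 + 132*d^2 + 72*d + 2)/(64*d^6 - 336*d^5 + 396*d^4 + 329*d^3 - 396*d^2 - 336*d - 64)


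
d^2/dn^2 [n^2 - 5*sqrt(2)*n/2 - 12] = 2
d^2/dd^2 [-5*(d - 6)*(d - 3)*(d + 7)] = 20 - 30*d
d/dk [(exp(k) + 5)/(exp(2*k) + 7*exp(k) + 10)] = -exp(k)/(exp(2*k) + 4*exp(k) + 4)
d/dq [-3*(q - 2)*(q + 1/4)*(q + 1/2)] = -9*q^2 + 15*q/2 + 33/8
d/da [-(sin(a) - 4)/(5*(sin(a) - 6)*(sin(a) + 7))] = (sin(a)^2 - 8*sin(a) + 38)*cos(a)/(5*(sin(a) - 6)^2*(sin(a) + 7)^2)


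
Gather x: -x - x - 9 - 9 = -2*x - 18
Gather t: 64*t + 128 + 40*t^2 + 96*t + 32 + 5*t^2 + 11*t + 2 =45*t^2 + 171*t + 162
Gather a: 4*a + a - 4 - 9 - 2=5*a - 15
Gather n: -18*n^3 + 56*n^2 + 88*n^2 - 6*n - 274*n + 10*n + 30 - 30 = -18*n^3 + 144*n^2 - 270*n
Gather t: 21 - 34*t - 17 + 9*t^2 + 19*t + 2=9*t^2 - 15*t + 6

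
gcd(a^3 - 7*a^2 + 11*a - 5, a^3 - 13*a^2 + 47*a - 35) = a^2 - 6*a + 5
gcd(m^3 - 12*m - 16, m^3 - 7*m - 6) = m + 2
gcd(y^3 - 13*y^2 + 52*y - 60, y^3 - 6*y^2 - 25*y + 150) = y^2 - 11*y + 30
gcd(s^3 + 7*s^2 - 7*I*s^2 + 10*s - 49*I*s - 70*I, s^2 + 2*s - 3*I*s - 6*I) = s + 2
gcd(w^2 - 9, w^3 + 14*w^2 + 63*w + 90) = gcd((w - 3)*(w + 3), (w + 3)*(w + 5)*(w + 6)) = w + 3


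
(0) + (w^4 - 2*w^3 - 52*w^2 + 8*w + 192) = w^4 - 2*w^3 - 52*w^2 + 8*w + 192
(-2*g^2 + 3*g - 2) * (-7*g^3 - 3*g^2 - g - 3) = 14*g^5 - 15*g^4 + 7*g^3 + 9*g^2 - 7*g + 6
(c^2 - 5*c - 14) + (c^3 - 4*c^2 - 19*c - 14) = c^3 - 3*c^2 - 24*c - 28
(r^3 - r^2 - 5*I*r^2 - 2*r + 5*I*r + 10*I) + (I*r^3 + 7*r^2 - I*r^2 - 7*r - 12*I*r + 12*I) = r^3 + I*r^3 + 6*r^2 - 6*I*r^2 - 9*r - 7*I*r + 22*I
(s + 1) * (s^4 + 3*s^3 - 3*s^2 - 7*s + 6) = s^5 + 4*s^4 - 10*s^2 - s + 6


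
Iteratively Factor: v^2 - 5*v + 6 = (v - 3)*(v - 2)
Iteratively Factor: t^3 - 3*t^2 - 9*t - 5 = (t + 1)*(t^2 - 4*t - 5) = (t + 1)^2*(t - 5)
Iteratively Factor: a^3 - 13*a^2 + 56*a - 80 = (a - 4)*(a^2 - 9*a + 20) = (a - 5)*(a - 4)*(a - 4)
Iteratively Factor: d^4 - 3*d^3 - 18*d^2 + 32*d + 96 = (d - 4)*(d^3 + d^2 - 14*d - 24) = (d - 4)*(d + 3)*(d^2 - 2*d - 8) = (d - 4)^2*(d + 3)*(d + 2)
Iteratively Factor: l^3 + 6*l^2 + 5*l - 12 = (l + 3)*(l^2 + 3*l - 4) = (l + 3)*(l + 4)*(l - 1)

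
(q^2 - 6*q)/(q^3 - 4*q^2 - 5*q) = (6 - q)/(-q^2 + 4*q + 5)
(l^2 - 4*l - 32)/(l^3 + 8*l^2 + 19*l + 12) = (l - 8)/(l^2 + 4*l + 3)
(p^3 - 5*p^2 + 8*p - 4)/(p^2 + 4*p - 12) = (p^2 - 3*p + 2)/(p + 6)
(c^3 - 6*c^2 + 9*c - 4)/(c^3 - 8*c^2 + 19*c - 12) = (c - 1)/(c - 3)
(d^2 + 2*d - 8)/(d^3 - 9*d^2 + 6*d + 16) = (d + 4)/(d^2 - 7*d - 8)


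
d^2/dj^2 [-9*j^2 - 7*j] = -18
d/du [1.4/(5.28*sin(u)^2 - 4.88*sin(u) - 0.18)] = (6.832 - 14.784*sin(u))*cos(u)/(-5.28*sin(u)^2 + 4.88*sin(u) + 0.18)^2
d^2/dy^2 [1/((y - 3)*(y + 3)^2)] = 2*(3*(y - 3)^2 + 2*(y - 3)*(y + 3) + (y + 3)^2)/((y - 3)^3*(y + 3)^4)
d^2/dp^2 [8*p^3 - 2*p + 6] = 48*p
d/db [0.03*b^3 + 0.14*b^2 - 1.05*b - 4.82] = 0.09*b^2 + 0.28*b - 1.05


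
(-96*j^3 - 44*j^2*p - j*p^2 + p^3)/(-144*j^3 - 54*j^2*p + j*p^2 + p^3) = (4*j + p)/(6*j + p)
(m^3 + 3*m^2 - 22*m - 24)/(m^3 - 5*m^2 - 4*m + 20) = (m^3 + 3*m^2 - 22*m - 24)/(m^3 - 5*m^2 - 4*m + 20)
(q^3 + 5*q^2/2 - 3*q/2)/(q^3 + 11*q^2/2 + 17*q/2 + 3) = q*(2*q - 1)/(2*q^2 + 5*q + 2)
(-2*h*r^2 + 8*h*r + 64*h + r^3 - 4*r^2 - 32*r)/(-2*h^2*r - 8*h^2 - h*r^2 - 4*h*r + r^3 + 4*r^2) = (r - 8)/(h + r)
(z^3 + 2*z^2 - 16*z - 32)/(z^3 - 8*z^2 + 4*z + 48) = (z + 4)/(z - 6)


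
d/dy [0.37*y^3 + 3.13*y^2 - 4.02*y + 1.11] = 1.11*y^2 + 6.26*y - 4.02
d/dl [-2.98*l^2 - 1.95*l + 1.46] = -5.96*l - 1.95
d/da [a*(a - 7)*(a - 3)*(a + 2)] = 4*a^3 - 24*a^2 + 2*a + 42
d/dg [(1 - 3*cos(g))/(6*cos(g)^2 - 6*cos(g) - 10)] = 3*(-3*cos(g)^2 + 2*cos(g) - 6)*sin(g)/(2*(3*sin(g)^2 + 3*cos(g) + 2)^2)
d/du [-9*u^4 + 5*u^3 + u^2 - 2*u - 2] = -36*u^3 + 15*u^2 + 2*u - 2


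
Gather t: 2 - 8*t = 2 - 8*t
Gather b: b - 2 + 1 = b - 1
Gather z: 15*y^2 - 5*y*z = 15*y^2 - 5*y*z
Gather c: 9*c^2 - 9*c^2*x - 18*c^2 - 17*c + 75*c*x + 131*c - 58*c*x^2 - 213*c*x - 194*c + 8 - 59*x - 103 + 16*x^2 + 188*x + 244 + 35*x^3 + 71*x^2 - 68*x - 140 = c^2*(-9*x - 9) + c*(-58*x^2 - 138*x - 80) + 35*x^3 + 87*x^2 + 61*x + 9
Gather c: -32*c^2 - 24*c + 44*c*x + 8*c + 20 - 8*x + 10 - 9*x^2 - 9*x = -32*c^2 + c*(44*x - 16) - 9*x^2 - 17*x + 30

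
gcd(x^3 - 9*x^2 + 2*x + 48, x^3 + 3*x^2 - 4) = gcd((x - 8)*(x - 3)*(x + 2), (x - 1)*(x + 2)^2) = x + 2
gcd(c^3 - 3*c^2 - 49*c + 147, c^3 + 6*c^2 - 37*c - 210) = c + 7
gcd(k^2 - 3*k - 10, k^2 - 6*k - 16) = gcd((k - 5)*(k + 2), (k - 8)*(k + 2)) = k + 2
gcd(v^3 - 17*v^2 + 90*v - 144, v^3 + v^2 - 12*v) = v - 3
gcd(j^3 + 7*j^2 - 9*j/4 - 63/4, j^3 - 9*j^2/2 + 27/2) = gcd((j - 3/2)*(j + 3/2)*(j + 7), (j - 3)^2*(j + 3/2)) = j + 3/2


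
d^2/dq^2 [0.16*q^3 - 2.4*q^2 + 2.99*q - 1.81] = 0.96*q - 4.8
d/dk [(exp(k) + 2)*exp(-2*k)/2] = (-exp(k) - 4)*exp(-2*k)/2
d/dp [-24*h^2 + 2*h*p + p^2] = 2*h + 2*p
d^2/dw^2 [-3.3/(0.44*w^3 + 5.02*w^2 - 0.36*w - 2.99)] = ((8.712*w + 33.132)*(0.44*w^3 + 5.02*w^2 - 0.36*w - 2.99) - 3.3*(1.32*w^2 + 10.04*w - 0.36)*(2.64*w^2 + 20.08*w - 0.72))/(0.44*w^3 + 5.02*w^2 - 0.36*w - 2.99)^3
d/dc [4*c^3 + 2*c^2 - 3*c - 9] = 12*c^2 + 4*c - 3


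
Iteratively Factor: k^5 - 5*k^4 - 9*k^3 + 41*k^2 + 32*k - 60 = (k - 3)*(k^4 - 2*k^3 - 15*k^2 - 4*k + 20) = (k - 3)*(k - 1)*(k^3 - k^2 - 16*k - 20) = (k - 3)*(k - 1)*(k + 2)*(k^2 - 3*k - 10) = (k - 5)*(k - 3)*(k - 1)*(k + 2)*(k + 2)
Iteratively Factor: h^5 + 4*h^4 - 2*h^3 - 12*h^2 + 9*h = (h + 3)*(h^4 + h^3 - 5*h^2 + 3*h) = (h + 3)^2*(h^3 - 2*h^2 + h) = (h - 1)*(h + 3)^2*(h^2 - h) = h*(h - 1)*(h + 3)^2*(h - 1)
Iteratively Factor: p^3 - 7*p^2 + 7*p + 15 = (p - 5)*(p^2 - 2*p - 3) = (p - 5)*(p + 1)*(p - 3)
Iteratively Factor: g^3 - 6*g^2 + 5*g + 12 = (g - 4)*(g^2 - 2*g - 3) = (g - 4)*(g - 3)*(g + 1)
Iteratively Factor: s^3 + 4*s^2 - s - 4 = (s + 4)*(s^2 - 1) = (s + 1)*(s + 4)*(s - 1)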